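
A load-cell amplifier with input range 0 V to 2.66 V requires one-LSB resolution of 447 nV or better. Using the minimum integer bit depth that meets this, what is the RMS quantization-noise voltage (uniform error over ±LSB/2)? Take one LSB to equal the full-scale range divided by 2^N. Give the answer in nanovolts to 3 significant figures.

Span = 2.66 V.
Need 2^N ≥ 2.66 V / 447 nV = 5.951e6 → N_min = 23.
Step size = 2.66/8388608 V = 317.10 nV.
RMS noise = LSB/√12 = 91.5 nV.

91.5 nV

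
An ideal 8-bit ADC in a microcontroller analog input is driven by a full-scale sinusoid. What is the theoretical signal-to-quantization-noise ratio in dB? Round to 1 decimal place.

49.9 dB

SNR = 6.02·8 + 1.76 = 49.92 dB.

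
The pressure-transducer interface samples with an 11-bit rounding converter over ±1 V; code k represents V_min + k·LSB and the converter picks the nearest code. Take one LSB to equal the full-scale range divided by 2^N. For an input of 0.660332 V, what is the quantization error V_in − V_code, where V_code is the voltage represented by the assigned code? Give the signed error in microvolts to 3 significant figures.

+176 µV

Span: 1 V − (-1 V) = 2 V. LSB = 2 V / 2^11 ≈ 0.9766 mV.
(0.660332 − (-1)) / LSB = 1.660332 × 2048/2 = 1700.1800. Nearest integer: k = 1700.
V_code = -1 + (1700/2048) × 2 = 0.6601562500 V.
V_in − V_code = 0.660332 − (0.6601562500) = +176 µV.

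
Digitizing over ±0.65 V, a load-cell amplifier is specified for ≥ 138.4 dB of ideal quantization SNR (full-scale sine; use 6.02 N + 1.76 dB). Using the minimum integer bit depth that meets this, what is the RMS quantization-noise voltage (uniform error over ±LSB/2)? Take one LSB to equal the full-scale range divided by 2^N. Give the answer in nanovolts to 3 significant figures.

Range = 0.65 − (-0.65) = 1.3 V.
N ≥ (138.4 − 1.76)/6.02 = 22.698 → N_min = 23.
One LSB is 1.3 V / 8388608 = 154.97 nV.
σ_q = LSB/√12 = 154.97 nV/3.4641 = 44.7 nV.

44.7 nV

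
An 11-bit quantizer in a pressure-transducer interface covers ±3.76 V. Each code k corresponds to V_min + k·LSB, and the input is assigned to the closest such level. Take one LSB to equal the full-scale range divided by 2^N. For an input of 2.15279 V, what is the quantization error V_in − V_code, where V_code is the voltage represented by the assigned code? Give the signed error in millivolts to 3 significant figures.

The full-scale span is 3.76 − (-3.76) = 7.52 V. LSB = 7.52 V / 2^11 ≈ 3.672 mV.
(V_in − V_min)/LSB = (2.15279 − (-3.76)) × 2048/7.52 = 1610.2917 → nearest code k = 1610.
V_code = V_min + k × range/2^11 = -3.76 + 1610 × 7.52/2048 = 2.151718750 V.
Error = V_in − V_code = 2.15279 − (2.151718750) = +1.07 mV.

+1.07 mV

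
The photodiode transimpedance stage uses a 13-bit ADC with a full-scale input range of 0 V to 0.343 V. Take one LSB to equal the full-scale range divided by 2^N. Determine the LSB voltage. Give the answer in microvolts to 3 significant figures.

41.9 µV

Range is 0.343 V.
There are 2^13 = 8192 steps.
One LSB is 0.343 V / 8192 = 41.9 µV.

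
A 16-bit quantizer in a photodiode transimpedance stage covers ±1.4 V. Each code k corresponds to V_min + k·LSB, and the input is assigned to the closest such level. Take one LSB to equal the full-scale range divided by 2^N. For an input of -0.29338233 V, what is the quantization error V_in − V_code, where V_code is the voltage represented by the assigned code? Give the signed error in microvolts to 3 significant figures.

+7.56 µV

Span: 1.4 V − (-1.4 V) = 2.8 V. LSB = 2.8 V / 2^16 ≈ 42.72 µV.
(-0.29338233 − (-1.4)) / LSB = 1.10661767 × 65536/2.8 = 25901.1770. Nearest integer: k = 25901.
V_code = V_min + k × range/2^16 = -1.4 + 25901 × 2.8/65536 = -0.29338989258 V.
Error = V_in − V_code = -0.29338233 − (-0.29338989258) = +7.56 µV.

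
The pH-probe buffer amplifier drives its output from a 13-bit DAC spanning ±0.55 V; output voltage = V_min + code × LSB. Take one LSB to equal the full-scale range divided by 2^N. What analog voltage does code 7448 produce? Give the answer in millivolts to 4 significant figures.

Range = 0.55 − (-0.55) = 1.1 V. LSB = 1.1 V / 2^13.
V_out = -0.55 + 7448 × (1.1/8192) V
      = -0.55 + 1.00010 = 0.450098 V.

450.1 mV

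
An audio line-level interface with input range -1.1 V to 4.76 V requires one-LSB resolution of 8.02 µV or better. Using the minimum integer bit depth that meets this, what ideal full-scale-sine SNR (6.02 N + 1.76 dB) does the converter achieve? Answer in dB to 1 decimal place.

The full-scale span is 4.76 − (-1.1) = 5.86 V.
5.86 V / 8.02 µV = 730700. Since 2^19 = 524288 and 2^20 = 1048576, N = 20.
SNR = 6.02 × 20 + 1.76 = 122.16 dB.

122.2 dB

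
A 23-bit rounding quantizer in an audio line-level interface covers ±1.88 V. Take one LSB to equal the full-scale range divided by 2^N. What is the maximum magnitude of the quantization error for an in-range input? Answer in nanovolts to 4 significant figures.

Range = 1.88 − (-1.88) = 3.76 V.
Step size = 3.76/8388608 V = 448.227 nV.
Worst-case error for round-to-nearest is half an LSB: 224.1 nV.

224.1 nV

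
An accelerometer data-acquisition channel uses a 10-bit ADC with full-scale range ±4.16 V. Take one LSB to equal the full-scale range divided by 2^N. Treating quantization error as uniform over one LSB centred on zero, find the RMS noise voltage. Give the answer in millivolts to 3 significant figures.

Full-scale range = 4.16 V − (-4.16 V) = 8.32 V.
Step size = 8.32/1024 V = 8.1250 mV.
RMS of a uniform error over width LSB is LSB/√12 = 2.35 mV.

2.35 mV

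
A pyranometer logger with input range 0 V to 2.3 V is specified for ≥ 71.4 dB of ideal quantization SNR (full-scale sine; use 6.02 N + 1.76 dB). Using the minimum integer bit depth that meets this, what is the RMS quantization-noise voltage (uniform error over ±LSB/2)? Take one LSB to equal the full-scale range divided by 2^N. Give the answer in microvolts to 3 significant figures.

162 µV

Span = 2.3 V.
6.02 N + 1.76 ≥ 71.4 gives N ≥ 11.568, so the minimum integer is 12.
Step size = 2.3/4096 V = 0.56152 mV.
σ_q = LSB/√12 = 0.56152 mV/3.4641 = 162 µV.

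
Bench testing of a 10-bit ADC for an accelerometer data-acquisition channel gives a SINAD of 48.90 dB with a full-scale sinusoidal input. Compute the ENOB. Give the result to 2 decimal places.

ENOB = (48.90 − 1.76)/6.02 = 7.8306 bits.

7.83 bits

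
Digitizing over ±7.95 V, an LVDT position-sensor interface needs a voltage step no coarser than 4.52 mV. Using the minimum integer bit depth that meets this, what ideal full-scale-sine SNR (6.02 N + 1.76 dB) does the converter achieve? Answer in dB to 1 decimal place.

74.0 dB

Span: 7.95 V − (-7.95 V) = 15.9 V.
Required number of levels: 15.9/4.52 mV = 3517.7; smallest N with 2^N ≥ that is 12.
SNR = 6.02 × 12 + 1.76 = 74.00 dB.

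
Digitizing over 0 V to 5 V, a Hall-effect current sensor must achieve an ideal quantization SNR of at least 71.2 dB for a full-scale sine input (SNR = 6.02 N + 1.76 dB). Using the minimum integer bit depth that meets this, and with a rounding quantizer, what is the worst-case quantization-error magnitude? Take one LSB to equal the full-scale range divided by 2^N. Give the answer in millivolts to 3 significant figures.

Range is 5 V.
Required N = ⌈(71.2 − 1.76)/6.02⌉ = ⌈11.535⌉ = 12.
LSB = 5 V ÷ 2^12 = 5/4096 V = 1.2207 mV.
Half an LSB is 0.610 mV.

0.610 mV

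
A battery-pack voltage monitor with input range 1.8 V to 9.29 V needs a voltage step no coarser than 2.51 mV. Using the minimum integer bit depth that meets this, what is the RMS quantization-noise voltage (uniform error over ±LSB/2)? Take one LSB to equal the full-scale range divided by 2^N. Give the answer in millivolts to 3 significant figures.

0.528 mV

Span: 9.29 V − (1.8 V) = 7.49 V.
7.49 V / 2.51 mV = 2984. Since 2^11 = 2048 and 2^12 = 4096, N = 12.
LSB = 7.49 V ÷ 2^12 = 7.49/4096 V = 1.8286 mV.
RMS noise = LSB/√12 = 0.528 mV.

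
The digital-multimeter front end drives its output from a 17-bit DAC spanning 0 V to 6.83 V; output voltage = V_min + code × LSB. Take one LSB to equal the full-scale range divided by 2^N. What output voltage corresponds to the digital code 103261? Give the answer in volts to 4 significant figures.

5.381 V

Span = 6.83 V. LSB = 6.83 V / 2^17.
V_out = V_min + code × LSB = 0 V + 103261 × 6.83 V / 131072
      = 0 + 5.38080 = 5.38080 V.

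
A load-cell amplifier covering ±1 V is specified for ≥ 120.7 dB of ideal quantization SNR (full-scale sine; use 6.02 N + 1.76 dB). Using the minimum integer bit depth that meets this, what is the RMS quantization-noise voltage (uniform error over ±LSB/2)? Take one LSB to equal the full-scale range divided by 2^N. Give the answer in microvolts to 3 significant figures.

0.551 µV

Range = 1 − (-1) = 2 V.
N ≥ (120.7 − 1.76)/6.02 = 19.757 → N_min = 20.
One LSB is 2 V / 1048576 = 1.9073 µV.
V_rms = LSB/√12 = 0.551 µV.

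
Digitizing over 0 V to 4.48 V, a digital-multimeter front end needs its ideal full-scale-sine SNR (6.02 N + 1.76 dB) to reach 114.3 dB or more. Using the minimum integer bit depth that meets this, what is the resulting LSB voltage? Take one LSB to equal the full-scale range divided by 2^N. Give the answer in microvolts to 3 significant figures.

V_FS = 4.48 V.
Solving 6.02 N ≥ 114.3 − 1.76: N ≥ 18.694. Round up → N = 19.
One LSB is 4.48 V / 524288 = 8.54 µV.

8.54 µV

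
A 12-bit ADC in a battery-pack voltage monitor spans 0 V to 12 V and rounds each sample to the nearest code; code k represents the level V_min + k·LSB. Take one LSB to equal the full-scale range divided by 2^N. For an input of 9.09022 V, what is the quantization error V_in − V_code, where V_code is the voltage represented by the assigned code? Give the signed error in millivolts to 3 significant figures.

Full-scale range = 12 V. LSB = 12 V / 2^12 ≈ 2.930 mV.
(V_in − V_min)/LSB = (9.09022 − (0)) × 4096/12 = 3102.7951 → nearest code k = 3103.
V_code = V_min + k × range/2^12 = 0 + 3103 × 12/4096 = 9.090820313 V.
V_in − V_code = 9.09022 − (9.090820313) = −0.600 mV.

−0.600 mV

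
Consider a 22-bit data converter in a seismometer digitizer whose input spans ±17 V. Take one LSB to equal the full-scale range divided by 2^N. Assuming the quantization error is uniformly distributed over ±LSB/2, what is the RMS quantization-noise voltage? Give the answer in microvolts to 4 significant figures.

2.340 µV

Range = 17 − (-17) = 34 V.
LSB = 34 V / 2^22 = 8.10623 µV.
σ_q = LSB/√12 = 8.10623 µV/3.4641 = 2.340 µV.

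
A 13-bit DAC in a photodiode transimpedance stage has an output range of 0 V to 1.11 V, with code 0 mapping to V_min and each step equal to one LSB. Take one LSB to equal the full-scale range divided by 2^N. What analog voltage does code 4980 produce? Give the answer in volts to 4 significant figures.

0.6748 V

V_FS = 1.11 V. LSB = 1.11 V / 2^13.
V_out = V_min + code × LSB = 0 V + 4980 × 1.11 V / 8192
      = 0 V + 0.674780 V = 0.674780 V.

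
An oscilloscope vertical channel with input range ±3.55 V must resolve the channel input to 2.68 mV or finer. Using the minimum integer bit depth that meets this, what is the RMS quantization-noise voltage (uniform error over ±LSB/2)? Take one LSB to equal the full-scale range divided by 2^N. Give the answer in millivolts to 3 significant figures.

0.500 mV

Span: 3.55 V − (-3.55 V) = 7.1 V.
Levels needed ≥ 7.1/2.68 mV = 2649. 2^12 = 4096 suffices, so N_min = 12.
LSB = 7.1 V ÷ 2^12 = 7.1/4096 V = 1.7334 mV.
RMS noise = LSB/√12 = 0.500 mV.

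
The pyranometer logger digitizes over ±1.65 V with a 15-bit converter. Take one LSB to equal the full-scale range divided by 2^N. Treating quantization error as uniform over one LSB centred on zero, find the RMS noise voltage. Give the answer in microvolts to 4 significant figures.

Full-scale range = 1.65 V − (-1.65 V) = 3.3 V.
Step size = 3.3/32768 V = 100.708 µV.
RMS of a uniform error over width LSB is LSB/√12 = 29.07 µV.

29.07 µV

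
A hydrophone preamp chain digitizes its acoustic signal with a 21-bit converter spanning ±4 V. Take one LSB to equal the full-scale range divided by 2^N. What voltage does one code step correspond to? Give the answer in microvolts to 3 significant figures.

3.81 µV

Range = 4 − (-4) = 8 V.
There are 2^21 = 2097152 steps.
LSB = 8 V / 2^21 = 3.81 µV.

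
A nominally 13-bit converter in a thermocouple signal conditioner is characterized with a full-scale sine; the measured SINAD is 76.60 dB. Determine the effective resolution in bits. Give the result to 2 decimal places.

ENOB = (SINAD − 1.76) / 6.02 = (76.60 − 1.76) / 6.02 = 74.84 / 6.02 = 12.4319.

12.43 bits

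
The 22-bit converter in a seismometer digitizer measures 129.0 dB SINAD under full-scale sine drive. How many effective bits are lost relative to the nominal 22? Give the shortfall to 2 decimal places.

N_eff = (129.0 − 1.76)/6.02 = 21.1362 bits.
Lost resolution: 22 − 21.1362 = 0.8638 bits.

0.86 bits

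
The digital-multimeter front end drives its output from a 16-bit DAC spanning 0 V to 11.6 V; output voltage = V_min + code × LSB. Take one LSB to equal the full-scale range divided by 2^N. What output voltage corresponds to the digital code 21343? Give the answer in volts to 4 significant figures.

Range is 11.6 V. LSB = 11.6 V / 2^16.
V_out = 0 + 21343 × (11.6/65536) V
      = 0 V + 3.77775 V = 3.77775 V.

3.778 V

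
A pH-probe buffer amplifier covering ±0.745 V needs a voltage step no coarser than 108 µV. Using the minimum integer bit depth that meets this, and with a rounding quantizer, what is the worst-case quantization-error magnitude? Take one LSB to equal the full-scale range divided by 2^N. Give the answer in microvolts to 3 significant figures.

45.5 µV

Span: 0.745 V − (-0.745 V) = 1.49 V.
Required number of levels: 1.49/108 µV = 13796; smallest N with 2^N ≥ that is 14.
LSB = 1.49 V / 2^14 = 90.942 µV.
|e|_max = LSB/2 = 45.5 µV.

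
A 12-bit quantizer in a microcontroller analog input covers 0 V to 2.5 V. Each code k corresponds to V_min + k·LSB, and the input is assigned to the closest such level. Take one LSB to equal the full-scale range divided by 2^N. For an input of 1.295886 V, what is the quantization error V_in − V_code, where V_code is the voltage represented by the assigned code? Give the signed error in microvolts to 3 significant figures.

Full-scale range = 2.5 V. LSB = 2.5 V / 2^12 ≈ 0.6104 mV.
Position in LSBs: (1.295886 − (0)) × 4096/2.5 = 2123.1796; rounding gives k = 2123.
Reconstructed level: 0 + 2123 × 2.5/4096 V = 1.295776367 V.
e = 1.295886 − (1.295776367) = +110 µV.

+110 µV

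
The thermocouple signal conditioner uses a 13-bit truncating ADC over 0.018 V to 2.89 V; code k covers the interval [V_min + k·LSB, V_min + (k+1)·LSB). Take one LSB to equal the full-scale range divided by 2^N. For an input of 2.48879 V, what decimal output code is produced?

Full-scale range = 2.89 V − (0.018 V) = 2.872 V. LSB = 2.872 V / 2^13 ≈ 350.6 µV.
(V_in − V_min) × 2^13/range = (2.48879 − (0.018)) × 8192/2.872 = 7047.602.
Floor → code = 7047.

7047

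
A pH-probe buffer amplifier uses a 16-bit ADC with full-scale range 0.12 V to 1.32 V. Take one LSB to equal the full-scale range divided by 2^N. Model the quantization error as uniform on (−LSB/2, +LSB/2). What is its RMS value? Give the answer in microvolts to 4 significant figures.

Range = 1.32 − (0.12) = 1.2 V.
Step size = 1.2/65536 V = 18.3105 µV.
RMS of a uniform error over width LSB is LSB/√12 = 5.286 µV.

5.286 µV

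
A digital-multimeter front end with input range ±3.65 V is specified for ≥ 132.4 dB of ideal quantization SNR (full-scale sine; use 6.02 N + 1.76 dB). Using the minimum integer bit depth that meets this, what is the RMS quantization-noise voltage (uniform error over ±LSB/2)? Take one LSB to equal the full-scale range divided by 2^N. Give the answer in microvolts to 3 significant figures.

0.502 µV

The full-scale span is 3.65 − (-3.65) = 7.3 V.
Required N = ⌈(132.4 − 1.76)/6.02⌉ = ⌈21.701⌉ = 22.
LSB = 7.3 V ÷ 2^22 = 7.3/4194304 V = 1.7405 µV.
V_rms = LSB/√12 = 0.502 µV.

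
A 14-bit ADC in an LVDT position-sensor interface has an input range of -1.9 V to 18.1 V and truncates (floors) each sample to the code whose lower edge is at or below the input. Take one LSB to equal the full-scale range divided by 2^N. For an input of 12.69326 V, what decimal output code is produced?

Range = 18.1 − (-1.9) = 20 V. LSB = 20 V / 2^14 ≈ 1.221 mV.
(V_in − V_min) × 2^14/range = (12.69326 − (-1.9)) × 16384/20 = 11954.799.
Floor → code = 11954.

11954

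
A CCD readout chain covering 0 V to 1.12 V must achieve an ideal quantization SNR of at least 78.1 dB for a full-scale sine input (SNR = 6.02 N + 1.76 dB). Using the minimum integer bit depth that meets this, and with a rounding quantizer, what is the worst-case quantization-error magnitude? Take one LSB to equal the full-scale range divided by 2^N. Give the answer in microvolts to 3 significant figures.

68.4 µV

Span = 1.12 V.
N ≥ (78.1 − 1.76)/6.02 = 12.681 → N_min = 13.
LSB = 1.12 V / 2^13 = 136.72 µV.
Max error for round-to-nearest is LSB/2 = 68.4 µV.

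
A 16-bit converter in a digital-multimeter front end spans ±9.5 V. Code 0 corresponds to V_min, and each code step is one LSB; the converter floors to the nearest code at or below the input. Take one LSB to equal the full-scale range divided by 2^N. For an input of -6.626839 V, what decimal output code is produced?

Full-scale range = 9.5 V − (-9.5 V) = 19 V. LSB = 19 V / 2^16 ≈ 289.9 µV.
V_in − V_min = -6.626839 − (-9.5) = 2.873161 V.
Divide by LSB: 2.873161 × 65536/19 = 9910.2884.
Truncating gives code 9910.

9910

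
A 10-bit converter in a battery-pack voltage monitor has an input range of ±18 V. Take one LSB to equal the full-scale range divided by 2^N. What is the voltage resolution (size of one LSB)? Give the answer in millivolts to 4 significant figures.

35.16 mV

Range = 18 − (-18) = 36 V.
2^10 = 1024 levels.
Step size = 36/1024 V = 35.16 mV.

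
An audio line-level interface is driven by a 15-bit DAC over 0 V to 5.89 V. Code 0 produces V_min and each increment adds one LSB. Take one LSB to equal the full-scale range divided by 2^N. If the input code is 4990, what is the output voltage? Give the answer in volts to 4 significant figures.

0.8969 V

Range is 5.89 V. LSB = 5.89 V / 2^15.
V_out = V_min + code × LSB = 0 V + 4990 × 5.89 V / 32768
      = 0 V + 0.896945 V = 0.896945 V.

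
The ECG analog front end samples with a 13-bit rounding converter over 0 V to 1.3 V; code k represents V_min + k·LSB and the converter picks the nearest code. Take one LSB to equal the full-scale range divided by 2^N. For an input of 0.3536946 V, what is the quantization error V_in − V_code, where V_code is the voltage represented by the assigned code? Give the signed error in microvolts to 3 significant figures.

−28.5 µV

V_FS = 1.3 V. LSB = 1.3 V / 2^13 ≈ 158.7 µV.
Position in LSBs: (0.3536946 − (0)) × 8192/1.3 = 2228.8201; rounding gives k = 2229.
V_code = 0 + (2229/8192) × 1.3 = 0.3537231445 V.
V_in − V_code = 0.3536946 − (0.3537231445) = −28.5 µV.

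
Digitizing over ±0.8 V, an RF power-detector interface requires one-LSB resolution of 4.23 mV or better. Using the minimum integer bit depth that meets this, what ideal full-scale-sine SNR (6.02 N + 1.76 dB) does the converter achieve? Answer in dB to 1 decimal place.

55.9 dB

The full-scale span is 0.8 − (-0.8) = 1.6 V.
Required number of levels: 1.6/4.23 mV = 378.25; smallest N with 2^N ≥ that is 9.
SNR = 6.02 × 9 + 1.76 = 55.94 dB.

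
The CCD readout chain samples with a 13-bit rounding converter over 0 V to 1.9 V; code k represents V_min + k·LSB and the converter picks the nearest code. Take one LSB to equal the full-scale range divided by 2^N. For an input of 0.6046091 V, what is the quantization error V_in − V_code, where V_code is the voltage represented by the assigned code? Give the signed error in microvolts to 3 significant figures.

Span = 1.9 V. LSB = 1.9 V / 2^13 ≈ 231.9 µV.
(0.6046091 − (0)) / LSB = 0.6046091 × 8192/1.9 = 2606.8199. Nearest integer: k = 2607.
V_code = V_min + k × range/2^13 = 0 + 2607 × 1.9/8192 = 0.6046508789 V.
V_in − V_code = 0.6046091 − (0.6046508789) = −41.8 µV.

−41.8 µV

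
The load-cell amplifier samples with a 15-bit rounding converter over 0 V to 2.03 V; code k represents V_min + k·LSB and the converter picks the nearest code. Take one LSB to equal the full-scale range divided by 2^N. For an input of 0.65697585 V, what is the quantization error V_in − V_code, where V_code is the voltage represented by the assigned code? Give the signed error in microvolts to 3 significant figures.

−11.1 µV

Span = 2.03 V. LSB = 2.03 V / 2^15 ≈ 61.95 µV.
(0.65697585 − (0)) / LSB = 0.65697585 × 32768/2.03 = 10604.8200. Nearest integer: k = 10605.
V_code = 0 + (10605/32768) × 2.03 = 0.65698699951 V.
e = 0.65697585 − (0.65698699951) = −11.1 µV.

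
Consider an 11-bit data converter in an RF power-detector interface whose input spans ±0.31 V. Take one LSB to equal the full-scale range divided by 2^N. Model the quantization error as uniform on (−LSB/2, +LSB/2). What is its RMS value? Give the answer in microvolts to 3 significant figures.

87.4 µV

Full-scale range = 0.31 V − (-0.31 V) = 0.62 V.
Step size = 0.62/2048 V = 302.73 µV.
V_rms = LSB/√12 = 302.73 µV / √12 = 87.4 µV.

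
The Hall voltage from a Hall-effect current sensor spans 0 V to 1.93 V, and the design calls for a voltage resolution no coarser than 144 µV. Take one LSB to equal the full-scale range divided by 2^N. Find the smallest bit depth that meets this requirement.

Range is 1.93 V.
1.93 V / 144 µV = 13400. Since 2^13 = 8192 and 2^14 = 16384, N = 14.

14 bits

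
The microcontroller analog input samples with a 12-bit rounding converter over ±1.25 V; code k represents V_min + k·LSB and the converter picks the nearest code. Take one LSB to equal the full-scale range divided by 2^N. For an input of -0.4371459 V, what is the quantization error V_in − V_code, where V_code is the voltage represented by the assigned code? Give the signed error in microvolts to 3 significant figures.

Range = 1.25 − (-1.25) = 2.5 V. LSB = 2.5 V / 2^12 ≈ 0.6104 mV.
Position in LSBs: (-0.4371459 − (-1.25)) × 4096/2.5 = 1331.7802; rounding gives k = 1332.
V_code = -1.25 + (1332/4096) × 2.5 = -0.4370117188 V.
e = -0.4371459 − (-0.4370117188) = −134 µV.

−134 µV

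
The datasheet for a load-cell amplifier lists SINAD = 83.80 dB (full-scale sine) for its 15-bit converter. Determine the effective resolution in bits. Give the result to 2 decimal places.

(83.80 − 1.76) / 6.02 = 82.04/6.02 = 13.6279 effective bits.

13.63 bits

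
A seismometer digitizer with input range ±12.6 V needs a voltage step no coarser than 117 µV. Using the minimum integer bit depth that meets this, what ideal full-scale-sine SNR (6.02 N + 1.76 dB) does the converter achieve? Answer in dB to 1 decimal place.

110.1 dB

Full-scale range = 12.6 V − (-12.6 V) = 25.2 V.
Levels needed ≥ 25.2/117 µV = 215400. 2^18 = 262144 suffices, so N_min = 18.
6.02(18) + 1.76 = 110.12 dB.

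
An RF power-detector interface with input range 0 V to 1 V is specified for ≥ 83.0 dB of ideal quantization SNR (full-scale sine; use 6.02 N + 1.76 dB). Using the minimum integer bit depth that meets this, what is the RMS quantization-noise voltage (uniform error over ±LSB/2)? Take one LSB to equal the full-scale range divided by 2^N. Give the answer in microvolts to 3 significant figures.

V_FS = 1 V.
6.02 N + 1.76 ≥ 83.0 gives N ≥ 13.495, so the minimum integer is 14.
LSB = 1 V ÷ 2^14 = 1/16384 V = 61.035 µV.
σ_q = LSB/√12 = 61.035 µV/3.4641 = 17.6 µV.

17.6 µV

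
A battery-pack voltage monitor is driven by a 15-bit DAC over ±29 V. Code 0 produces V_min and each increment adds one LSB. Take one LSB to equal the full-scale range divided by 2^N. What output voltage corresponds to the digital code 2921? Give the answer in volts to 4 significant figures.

The full-scale span is 29 − (-29) = 58 V. LSB = 58 V / 2^15.
Output = V_min + (2921/32768) × range = -29 + 0.0891418 × 58 V
      = -29 V + 5.17023 V = -23.8298 V.

-23.83 V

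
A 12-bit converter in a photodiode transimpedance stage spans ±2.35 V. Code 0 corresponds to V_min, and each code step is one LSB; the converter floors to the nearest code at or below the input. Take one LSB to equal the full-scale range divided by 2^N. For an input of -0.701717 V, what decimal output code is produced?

The full-scale span is 2.35 − (-2.35) = 4.7 V. LSB = 4.7 V / 2^12 ≈ 1.147 mV.
code = ⌊(V_in − V_min)/LSB⌋ = ⌊(V_in − V_min) × 2^12 / range⌋
     = ⌊(-0.701717 − (-2.35)) × 4096 / 4.7⌋ = ⌊1.648283 × 4096/4.7⌋
     = ⌊1436.461⌋ = 1436.

1436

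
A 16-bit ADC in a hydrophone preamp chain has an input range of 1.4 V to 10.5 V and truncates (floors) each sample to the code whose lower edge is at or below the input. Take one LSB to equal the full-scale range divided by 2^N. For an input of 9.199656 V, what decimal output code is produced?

Span: 10.5 V − (1.4 V) = 9.1 V. LSB = 9.1 V / 2^16 ≈ 138.9 µV.
code = ⌊(V_in − V_min)/LSB⌋ = ⌊(V_in − V_min) × 2^16 / range⌋
     = ⌊(9.199656 − (1.4)) × 65536 / 9.1⌋ = ⌊7.799656 × 65536/9.1⌋
     = ⌊56171.237⌋ = 56171.

56171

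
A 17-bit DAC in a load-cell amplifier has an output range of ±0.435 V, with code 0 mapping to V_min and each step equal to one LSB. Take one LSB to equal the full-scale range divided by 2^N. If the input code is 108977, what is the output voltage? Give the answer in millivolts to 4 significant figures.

288.3 mV

Range = 0.435 − (-0.435) = 0.87 V. LSB = 0.87 V / 2^17.
V_out = V_min + code × LSB = -0.435 V + 108977 × 0.87 V / 131072
      = -0.435 + 0.723343 = 0.288343 V.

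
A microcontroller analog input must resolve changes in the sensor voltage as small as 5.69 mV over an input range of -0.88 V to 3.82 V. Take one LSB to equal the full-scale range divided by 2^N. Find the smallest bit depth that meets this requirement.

Range = 3.82 − (-0.88) = 4.7 V.
Levels needed ≥ 4.7/5.69 mV = 826.0. 2^10 = 1024 suffices, so N_min = 10.

10 bits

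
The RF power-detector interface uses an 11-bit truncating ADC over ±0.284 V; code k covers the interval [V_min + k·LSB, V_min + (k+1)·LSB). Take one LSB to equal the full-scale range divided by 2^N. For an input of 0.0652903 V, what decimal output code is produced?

1259

Range = 0.284 − (-0.284) = 0.568 V. LSB = 0.568 V / 2^11 ≈ 277.3 µV.
code = ⌊(V_in − V_min)/LSB⌋ = ⌊(V_in − V_min) × 2^11 / range⌋
     = ⌊(0.0652903 − (-0.284)) × 2048 / 0.568⌋ = ⌊0.3492903 × 2048/0.568⌋
     = ⌊1259.413⌋ = 1259.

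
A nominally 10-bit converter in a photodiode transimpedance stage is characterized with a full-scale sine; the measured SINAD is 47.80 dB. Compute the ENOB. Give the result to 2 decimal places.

7.65 bits

(47.80 − 1.76) / 6.02 = 46.04/6.02 = 7.6478 effective bits.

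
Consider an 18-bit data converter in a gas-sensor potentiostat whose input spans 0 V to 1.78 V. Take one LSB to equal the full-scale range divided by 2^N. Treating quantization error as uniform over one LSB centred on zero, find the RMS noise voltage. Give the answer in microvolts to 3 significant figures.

V_FS = 1.78 V.
One LSB is 1.78 V / 262144 = 6.7902 µV.
For a uniform distribution on [−LSB/2, +LSB/2], V_rms = LSB/√12 = 6.7902 µV/3.4641 = 1.96 µV.

1.96 µV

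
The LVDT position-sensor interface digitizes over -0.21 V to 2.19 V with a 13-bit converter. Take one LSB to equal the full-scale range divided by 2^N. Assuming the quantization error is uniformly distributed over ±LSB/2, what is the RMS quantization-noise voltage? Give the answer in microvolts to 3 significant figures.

The full-scale span is 2.19 − (-0.21) = 2.4 V.
One LSB is 2.4 V / 8192 = 292.97 µV.
V_rms = LSB/√12 = 292.97 µV / √12 = 84.6 µV.

84.6 µV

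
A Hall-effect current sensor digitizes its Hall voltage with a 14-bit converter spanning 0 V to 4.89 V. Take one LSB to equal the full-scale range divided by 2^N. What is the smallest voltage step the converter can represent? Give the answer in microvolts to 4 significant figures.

298.5 µV

Range is 4.89 V.
2^14 = 16384 levels.
Step size = 4.89/16384 V = 298.5 µV.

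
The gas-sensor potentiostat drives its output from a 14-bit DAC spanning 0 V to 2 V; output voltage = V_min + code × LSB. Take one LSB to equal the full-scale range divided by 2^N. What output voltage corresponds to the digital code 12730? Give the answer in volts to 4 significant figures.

1.554 V

V_FS = 2 V. LSB = 2 V / 2^14.
Output = V_min + (12730/16384) × range = 0 + 0.776978 × 2 V
      = 0 V + 1.55396 V = 1.55396 V.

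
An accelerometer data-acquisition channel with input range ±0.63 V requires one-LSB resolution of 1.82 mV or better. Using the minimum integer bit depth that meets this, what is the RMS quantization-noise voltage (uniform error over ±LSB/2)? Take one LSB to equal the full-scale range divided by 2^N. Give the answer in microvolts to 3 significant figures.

The full-scale span is 0.63 − (-0.63) = 1.26 V.
Need 2^N ≥ 1.26 V / 1.82 mV = 692.3 → N_min = 10.
LSB = 1.26 V ÷ 2^10 = 1.26/1024 V = 1.2305 mV.
RMS noise = LSB/√12 = 355 µV.

355 µV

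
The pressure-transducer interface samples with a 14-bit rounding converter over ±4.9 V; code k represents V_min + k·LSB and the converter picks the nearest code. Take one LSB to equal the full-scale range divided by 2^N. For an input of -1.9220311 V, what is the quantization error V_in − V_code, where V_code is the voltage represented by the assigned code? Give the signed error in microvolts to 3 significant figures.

−193 µV

Span: 4.9 V − (-4.9 V) = 9.8 V. LSB = 9.8 V / 2^14 ≈ 0.5981 mV.
(-1.9220311 − (-4.9)) / LSB = 2.9779689 × 16384/9.8 = 4978.6778. Nearest integer: k = 4979.
Reconstructed level: -4.9 + 4979 × 9.8/16384 V = -1.9218383789 V.
e = -1.9220311 − (-1.9218383789) = −193 µV.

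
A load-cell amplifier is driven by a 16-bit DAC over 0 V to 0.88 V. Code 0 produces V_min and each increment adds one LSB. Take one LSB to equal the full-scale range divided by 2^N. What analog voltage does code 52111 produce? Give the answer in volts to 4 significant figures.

0.6997 V

Range is 0.88 V. LSB = 0.88 V / 2^16.
V_out = V_min + code × LSB = 0 V + 52111 × 0.88 V / 65536
      = 0 + 0.699733 = 0.699733 V.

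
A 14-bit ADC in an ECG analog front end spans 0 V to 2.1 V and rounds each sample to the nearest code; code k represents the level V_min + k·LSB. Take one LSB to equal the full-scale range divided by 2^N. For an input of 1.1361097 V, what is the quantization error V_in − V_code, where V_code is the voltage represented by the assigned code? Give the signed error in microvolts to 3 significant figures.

Span = 2.1 V. LSB = 2.1 V / 2^14 ≈ 128.2 µV.
(V_in − V_min)/LSB = (1.1361097 − (0)) × 16384/2.1 = 8863.8197 → nearest code k = 8864.
Reconstructed level: 0 + 8864 × 2.1/16384 V = 1.1361328125 V.
e = 1.1361097 − (1.1361328125) = −23.1 µV.

−23.1 µV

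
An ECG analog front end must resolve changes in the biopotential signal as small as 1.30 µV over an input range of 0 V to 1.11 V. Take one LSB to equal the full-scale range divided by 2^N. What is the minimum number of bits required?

20 bits

Range is 1.11 V.
Required number of levels: 1.11/1.30 µV = 853850; smallest N with 2^N ≥ that is 20.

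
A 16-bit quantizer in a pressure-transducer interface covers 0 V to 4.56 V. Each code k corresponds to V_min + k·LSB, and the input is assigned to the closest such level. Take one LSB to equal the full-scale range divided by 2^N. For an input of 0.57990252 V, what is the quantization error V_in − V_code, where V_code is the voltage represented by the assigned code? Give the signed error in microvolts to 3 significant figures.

+22.1 µV

Range is 4.56 V. LSB = 4.56 V / 2^16 ≈ 69.58 µV.
(V_in − V_min)/LSB = (0.57990252 − (0)) × 65536/4.56 = 8334.3183 → nearest code k = 8334.
V_code = 0 + (8334/65536) × 4.56 = 0.57988037109 V.
e = 0.57990252 − (0.57988037109) = +22.1 µV.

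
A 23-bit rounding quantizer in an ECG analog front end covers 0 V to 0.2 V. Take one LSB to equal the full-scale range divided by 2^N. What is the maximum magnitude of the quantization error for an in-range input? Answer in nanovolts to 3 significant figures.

Full-scale range = 0.2 V.
LSB = 0.2 V ÷ 2^23 = 0.2/8388608 V = 23.842 nV.
A rounding quantizer has |error| ≤ LSB/2 = 11.9 nV.

11.9 nV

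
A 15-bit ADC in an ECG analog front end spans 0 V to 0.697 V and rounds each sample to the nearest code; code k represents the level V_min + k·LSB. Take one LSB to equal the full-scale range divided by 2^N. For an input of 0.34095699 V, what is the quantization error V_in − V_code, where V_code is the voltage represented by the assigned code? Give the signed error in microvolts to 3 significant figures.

+8.11 µV

Span = 0.697 V. LSB = 0.697 V / 2^15 ≈ 21.27 µV.
(0.34095699 − (0)) / LSB = 0.34095699 × 32768/0.697 = 16029.3811. Nearest integer: k = 16029.
Reconstructed level: 0 + 16029 × 0.697/32768 V = 0.34094888306 V.
e = 0.34095699 − (0.34094888306) = +8.11 µV.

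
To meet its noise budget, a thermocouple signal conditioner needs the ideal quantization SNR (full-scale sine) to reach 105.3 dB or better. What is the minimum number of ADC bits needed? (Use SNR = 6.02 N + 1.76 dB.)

18 bits

Required N = ⌈(105.3 − 1.76)/6.02⌉ = ⌈17.199⌉ = 18.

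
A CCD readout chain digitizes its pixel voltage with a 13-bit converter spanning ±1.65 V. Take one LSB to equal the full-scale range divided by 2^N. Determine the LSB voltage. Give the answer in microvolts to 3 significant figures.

403 µV

The full-scale span is 1.65 − (-1.65) = 3.3 V.
2^13 = 8192 levels.
Step size = 3.3/8192 V = 403 µV.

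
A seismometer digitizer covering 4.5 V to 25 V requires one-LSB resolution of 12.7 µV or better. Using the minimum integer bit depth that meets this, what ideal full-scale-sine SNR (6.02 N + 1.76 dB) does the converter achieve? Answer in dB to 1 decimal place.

128.2 dB

Full-scale range = 25 V − (4.5 V) = 20.5 V.
Required number of levels: 20.5/12.7 µV = 1.6142e6; smallest N with 2^N ≥ that is 21.
6.02(21) + 1.76 = 128.18 dB.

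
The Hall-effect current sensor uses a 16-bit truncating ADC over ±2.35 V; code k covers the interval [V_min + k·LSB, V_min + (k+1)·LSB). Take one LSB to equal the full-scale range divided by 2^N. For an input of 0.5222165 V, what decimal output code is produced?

The full-scale span is 2.35 − (-2.35) = 4.7 V. LSB = 4.7 V / 2^16 ≈ 71.72 µV.
V_in − V_min = 0.5222165 − (-2.35) = 2.8722165 V.
Divide by LSB: 2.8722165 × 65536/4.7 = 40049.6980.
Truncating gives code 40049.

40049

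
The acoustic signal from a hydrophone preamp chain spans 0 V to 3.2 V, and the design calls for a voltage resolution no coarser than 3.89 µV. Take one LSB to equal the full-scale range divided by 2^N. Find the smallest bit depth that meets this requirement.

V_FS = 3.2 V.
3.2 V / 3.89 µV = 822600. Since 2^19 = 524288 and 2^20 = 1048576, N = 20.

20 bits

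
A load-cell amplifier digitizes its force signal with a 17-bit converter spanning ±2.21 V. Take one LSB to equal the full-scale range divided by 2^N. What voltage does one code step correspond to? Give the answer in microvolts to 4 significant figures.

33.72 µV

Full-scale range = 2.21 V − (-2.21 V) = 4.42 V.
2^17 = 131072 levels.
Step size = 4.42/131072 V = 33.72 µV.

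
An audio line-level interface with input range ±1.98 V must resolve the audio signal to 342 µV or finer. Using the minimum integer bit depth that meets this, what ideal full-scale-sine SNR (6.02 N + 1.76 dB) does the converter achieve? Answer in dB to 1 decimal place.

The full-scale span is 1.98 − (-1.98) = 3.96 V.
Required number of levels: 3.96/342 µV = 11579; smallest N with 2^N ≥ that is 14.
SNR = 6.02 × 14 + 1.76 = 86.04 dB.

86.0 dB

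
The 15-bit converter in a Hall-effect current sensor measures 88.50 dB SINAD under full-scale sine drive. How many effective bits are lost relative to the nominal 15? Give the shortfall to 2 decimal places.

N_eff = (88.50 − 1.76)/6.02 = 14.4086 bits.
15 − 14.4086 = 0.59 bits below nominal.

0.59 bits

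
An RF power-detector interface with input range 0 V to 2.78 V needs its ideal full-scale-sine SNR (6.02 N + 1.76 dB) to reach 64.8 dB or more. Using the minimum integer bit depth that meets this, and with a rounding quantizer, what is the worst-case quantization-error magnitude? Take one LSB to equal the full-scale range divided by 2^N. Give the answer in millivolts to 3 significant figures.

0.679 mV

V_FS = 2.78 V.
Required N = ⌈(64.8 − 1.76)/6.02⌉ = ⌈10.472⌉ = 11.
Step size = 2.78/2048 V = 1.3574 mV.
|e|_max = LSB/2 = 0.679 mV.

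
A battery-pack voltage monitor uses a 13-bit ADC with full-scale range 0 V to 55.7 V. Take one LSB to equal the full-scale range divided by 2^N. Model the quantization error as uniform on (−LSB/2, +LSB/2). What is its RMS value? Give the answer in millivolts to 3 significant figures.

1.96 mV

Full-scale range = 55.7 V.
Step size = 55.7/8192 V = 6.7993 mV.
V_rms = LSB/√12 = 6.7993 mV / √12 = 1.96 mV.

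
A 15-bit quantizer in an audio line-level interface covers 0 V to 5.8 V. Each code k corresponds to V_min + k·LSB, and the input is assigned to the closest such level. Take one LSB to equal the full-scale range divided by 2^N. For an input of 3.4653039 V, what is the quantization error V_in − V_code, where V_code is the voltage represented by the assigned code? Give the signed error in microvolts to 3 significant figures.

Full-scale range = 5.8 V. LSB = 5.8 V / 2^15 ≈ 177.0 µV.
(V_in − V_min)/LSB = (3.4653039 − (0)) × 32768/5.8 = 19577.7721 → nearest code k = 19578.
V_code = V_min + k × range/2^15 = 0 + 19578 × 5.8/32768 = 3.4653442383 V.
Error = V_in − V_code = 3.4653039 − (3.4653442383) = −40.3 µV.

−40.3 µV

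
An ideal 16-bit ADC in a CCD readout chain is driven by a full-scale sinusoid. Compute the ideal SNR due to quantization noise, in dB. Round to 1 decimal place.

Ideal quantization SNR: 6.02 × 16 + 1.76 dB = 98.1 dB.

98.1 dB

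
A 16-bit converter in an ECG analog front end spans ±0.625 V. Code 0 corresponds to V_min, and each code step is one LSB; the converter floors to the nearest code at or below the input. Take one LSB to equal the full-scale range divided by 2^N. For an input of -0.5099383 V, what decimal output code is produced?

The full-scale span is 0.625 − (-0.625) = 1.25 V. LSB = 1.25 V / 2^16 ≈ 19.07 µV.
code = ⌊(V_in − V_min)/LSB⌋ = ⌊(V_in − V_min) × 2^16 / range⌋
     = ⌊(-0.5099383 − (-0.625)) × 65536 / 1.25⌋ = ⌊0.1150617 × 65536/1.25⌋
     = ⌊6032.547⌋ = 6032.

6032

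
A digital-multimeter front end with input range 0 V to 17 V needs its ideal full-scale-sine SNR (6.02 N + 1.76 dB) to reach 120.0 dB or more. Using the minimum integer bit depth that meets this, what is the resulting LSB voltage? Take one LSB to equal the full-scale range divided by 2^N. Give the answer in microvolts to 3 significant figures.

Range is 17 V.
Required N = ⌈(120.0 − 1.76)/6.02⌉ = ⌈19.641⌉ = 20.
LSB = 17 V / 2^20 = 16.2 µV.

16.2 µV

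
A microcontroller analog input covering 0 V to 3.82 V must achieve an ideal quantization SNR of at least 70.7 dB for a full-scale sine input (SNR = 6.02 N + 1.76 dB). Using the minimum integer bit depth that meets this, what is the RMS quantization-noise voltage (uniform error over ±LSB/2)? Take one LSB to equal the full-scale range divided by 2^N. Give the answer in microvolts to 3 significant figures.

V_FS = 3.82 V.
Required N = ⌈(70.7 − 1.76)/6.02⌉ = ⌈11.452⌉ = 12.
Step size = 3.82/4096 V = 0.93262 mV.
σ_q = LSB/√12 = 0.93262 mV/3.4641 = 269 µV.

269 µV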